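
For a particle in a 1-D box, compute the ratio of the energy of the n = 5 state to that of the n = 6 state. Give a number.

E_n = n²π²ℏ²/(2mL²) so the ratio is n₂²/n₁² = 25/36 = 0.694444.

0.694444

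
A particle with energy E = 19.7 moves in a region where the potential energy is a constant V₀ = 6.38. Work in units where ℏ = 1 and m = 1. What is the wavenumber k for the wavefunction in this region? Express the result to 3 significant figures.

k = 5.16

With E > V₀ the solution is oscillatory, ψ ∝ e^{±ikx} with k = √(2m(E − V₀))/ℏ.
k = √(2 × 1 × 13.32) = 5.161.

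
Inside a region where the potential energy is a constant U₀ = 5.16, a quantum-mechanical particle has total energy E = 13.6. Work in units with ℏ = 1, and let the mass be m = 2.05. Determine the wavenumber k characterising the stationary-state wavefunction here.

k = 5.88

With E > U₀ the solution is oscillatory, ψ ∝ e^{±ikx} with k = √(2m(E − U₀))/ℏ.
k = √(2 × 2.05 × 8.44) = 5.883.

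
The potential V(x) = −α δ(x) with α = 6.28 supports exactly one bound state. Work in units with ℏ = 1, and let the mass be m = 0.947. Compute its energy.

E = -18.7

The bound state is ψ(x) = √κ e^{−κ|x|}. The derivative jump ψ'(0⁺) − ψ'(0⁻) = −(2mα/ℏ²)ψ(0) fixes κ = mα/ℏ² = 5.947.
Then E = −ℏ²κ²/(2m) = −mα²/(2ℏ²) = -18.67.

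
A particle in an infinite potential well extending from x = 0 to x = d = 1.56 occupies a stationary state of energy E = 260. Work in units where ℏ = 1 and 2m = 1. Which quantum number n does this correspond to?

n = 8

For an infinite well E_n = n²π²ℏ²/(2md²), so n = (d/πℏ)√(2mE).
n = (1.56/π) × √(2 × 0.5 × 260) = 8.007 → n = 8.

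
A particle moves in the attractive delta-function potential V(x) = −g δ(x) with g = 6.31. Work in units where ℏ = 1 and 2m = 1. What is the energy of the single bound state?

For x ≠ 0 the bound state is ψ ∝ e^{−κ|x|}; integrating the TISE across the delta gives the cusp condition 2κ = 2mg/ℏ², so κ = 3.155.
Then E = −ℏ²κ²/(2m) = −mg²/(2ℏ²) = -9.954.

E = -9.95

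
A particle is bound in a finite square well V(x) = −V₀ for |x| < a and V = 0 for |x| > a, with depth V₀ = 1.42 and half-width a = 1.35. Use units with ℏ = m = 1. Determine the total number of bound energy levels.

Define the well-strength parameter z₀ = (a/ℏ)√(2mV₀) = 1.35 × √(2·1·1.42) = 2.275.
A new bound state (alternating even/odd) appears each time z₀ passes a multiple of π/2, so N = ⌊2z₀/π⌋ + 1 = ⌊1.448⌋ + 1 = 2.

N = 2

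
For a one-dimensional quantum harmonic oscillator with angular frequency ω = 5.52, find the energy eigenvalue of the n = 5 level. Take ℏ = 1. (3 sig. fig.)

The oscillator eigenvalues are E_n = ℏω(n + ½), so E_5 = 5.52 × 5.5 = 30.36.

E = 30.4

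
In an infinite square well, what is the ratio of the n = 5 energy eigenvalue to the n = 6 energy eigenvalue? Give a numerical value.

Since E_n ∝ n², the ratio is (5/6)² = 0.694444.

0.694444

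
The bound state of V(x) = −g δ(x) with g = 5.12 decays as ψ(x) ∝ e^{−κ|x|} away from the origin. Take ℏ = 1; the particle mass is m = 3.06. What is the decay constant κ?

κ = 15.7

Integrate −(ℏ²/2m)ψ'' − gδ(x)ψ = Eψ from −ε to +ε: the ψ'' term gives ψ'(0⁺) − ψ'(0⁻) and the δ term gives −(2mg/ℏ²)ψ(0).
With ψ ∝ e^{−κ|x|} this yields −2κ = −2mg/ℏ², so κ = mg/ℏ² = 15.67.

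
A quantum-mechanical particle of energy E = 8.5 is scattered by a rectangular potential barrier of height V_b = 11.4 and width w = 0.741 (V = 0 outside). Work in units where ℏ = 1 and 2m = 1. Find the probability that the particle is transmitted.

E < V_b: inside the barrier ψ ∝ e^{±κx} with κ = √(2m(V_b − E))/ℏ = 1.703.
κw = 1.262, sinh(κw) = 1.624.
The exact tunnelling result is T⁻¹ = 1 + V_b² sinh²(κw) / [4E(V_b − E)] = 4.478, so T = 0.223.

T = 0.223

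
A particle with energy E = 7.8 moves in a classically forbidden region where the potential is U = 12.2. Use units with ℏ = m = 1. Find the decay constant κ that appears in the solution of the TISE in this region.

Since E < U the TISE in this region is ψ'' = κ²ψ with κ = √(2m(U − E))/ℏ.
κ = √(2 × 1 × 4.4) = 2.966.

κ = 2.97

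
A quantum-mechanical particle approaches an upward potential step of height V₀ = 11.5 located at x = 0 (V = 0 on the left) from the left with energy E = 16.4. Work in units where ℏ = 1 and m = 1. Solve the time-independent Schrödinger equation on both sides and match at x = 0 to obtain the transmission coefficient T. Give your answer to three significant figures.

T = 0.914

The wavenumbers are k₁ = √(2mE)/ℏ = 5.727 on the left and k₂ = √(2m(E − V₀))/ℏ = 3.130 on the right.
Continuity of ψ and ψ′ at the step yields the reflection amplitude r = (k₁ − k₂)/(k₁ + k₂) = 0.2932; thus R = |r|² = 0.08594, T = 0.9141.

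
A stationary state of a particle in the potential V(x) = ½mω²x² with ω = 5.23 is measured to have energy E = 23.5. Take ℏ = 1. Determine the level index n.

E_n = ℏω(n + ½) ⇒ n = E/(ℏω) − ½ = 23.5/5.23 − 0.5 = 3.993 → n = 4.

n = 4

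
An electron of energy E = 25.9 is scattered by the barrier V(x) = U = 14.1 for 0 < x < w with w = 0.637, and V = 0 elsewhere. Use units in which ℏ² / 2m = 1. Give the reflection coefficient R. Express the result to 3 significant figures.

R = 0.0976

E > U: inside the barrier k₂ = √(2m(E − U))/ℏ = 3.435, k₂w = 2.188.
Matching at both interfaces gives T⁻¹ = 1 + U² sin²(k₂w) / [4E(E − U)] = 1.108, hence T = 0.902.
R = 1 − T = 0.0976.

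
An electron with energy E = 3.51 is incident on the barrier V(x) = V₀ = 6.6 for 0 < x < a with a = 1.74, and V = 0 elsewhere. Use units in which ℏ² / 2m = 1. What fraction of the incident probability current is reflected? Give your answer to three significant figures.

R = 0.991

Since E < V₀ the interior solution is evanescent with decay constant κ = √(2m(V₀ − E))/ℏ = 1.758.
κa = 3.059, sinh(κa) = 10.63.
The exact tunnelling result is T⁻¹ = 1 + V₀² sinh²(κa) / [4E(V₀ − E)] = 114.4, so T = 0.00874.
R = 1 − T = 0.991.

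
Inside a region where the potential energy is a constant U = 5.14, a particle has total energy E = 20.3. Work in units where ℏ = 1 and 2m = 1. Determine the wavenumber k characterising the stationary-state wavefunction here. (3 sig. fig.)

k = 3.89

With E > U the solution is oscillatory, ψ ∝ e^{±ikx} with k = √(2m(E − U))/ℏ.
k = √(2 × 0.5 × 15.16) = 3.894.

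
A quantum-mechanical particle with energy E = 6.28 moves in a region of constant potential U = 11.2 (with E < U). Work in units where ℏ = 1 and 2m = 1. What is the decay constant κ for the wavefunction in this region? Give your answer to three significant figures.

Since E < U the TISE in this region is ψ'' = κ²ψ with κ = √(2m(U − E))/ℏ.
κ = √(2 × 0.5 × 4.92) = 2.218.

κ = 2.22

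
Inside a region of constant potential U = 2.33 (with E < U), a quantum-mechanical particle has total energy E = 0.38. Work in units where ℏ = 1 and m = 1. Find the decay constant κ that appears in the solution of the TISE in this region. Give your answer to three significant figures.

Since E < U the TISE in this region is ψ'' = κ²ψ with κ = √(2m(U − E))/ℏ.
κ = √(2 × 1 × 1.95) = 1.975.

κ = 1.97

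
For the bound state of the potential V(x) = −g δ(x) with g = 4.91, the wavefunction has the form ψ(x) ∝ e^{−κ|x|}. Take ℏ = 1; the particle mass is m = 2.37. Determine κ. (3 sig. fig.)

κ = 11.6

Integrate −(ℏ²/2m)ψ'' − gδ(x)ψ = Eψ from −ε to +ε: the ψ'' term gives ψ'(0⁺) − ψ'(0⁻) and the δ term gives −(2mg/ℏ²)ψ(0).
With ψ ∝ e^{−κ|x|} this yields −2κ = −2mg/ℏ², so κ = mg/ℏ² = 11.64.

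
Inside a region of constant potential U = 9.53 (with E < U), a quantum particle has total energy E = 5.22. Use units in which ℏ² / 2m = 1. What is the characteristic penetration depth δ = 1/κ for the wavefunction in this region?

δ = 0.482

Since E < U the TISE in this region is ψ'' = κ²ψ with κ = √(2m(U − E))/ℏ.
κ = √(2 × 0.5 × 4.31) = 2.076. The penetration depth is δ = 1/κ = 0.482.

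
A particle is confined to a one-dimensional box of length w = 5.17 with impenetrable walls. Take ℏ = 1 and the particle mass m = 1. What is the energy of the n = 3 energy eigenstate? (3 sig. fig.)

Requiring ψ(0) = ψ(w) = 0 quantises k = nπ/w, hence E_n = ℏ²k²/2m = n²π²ℏ²/(2mw²).
E_3 = 3² × π² / (2 × 1 × 5.17²) = 1.662.

E = 1.66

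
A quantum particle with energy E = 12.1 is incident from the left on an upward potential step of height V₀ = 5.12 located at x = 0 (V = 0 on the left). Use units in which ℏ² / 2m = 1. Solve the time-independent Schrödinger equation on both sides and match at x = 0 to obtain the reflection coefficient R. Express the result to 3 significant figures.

R = 0.0187

On each side the TISE gives plane waves with k = √(2m(E − V))/ℏ: k₁ = √(2·½·12.1) = 3.479, k₂ = √(2·½·6.98) = 2.642.
Matching ψ and ψ′ at x = 0 gives r = (k₁ − k₂)/(k₁ + k₂), so R = r² = 0.01868 and T = 1 − R = 0.9813.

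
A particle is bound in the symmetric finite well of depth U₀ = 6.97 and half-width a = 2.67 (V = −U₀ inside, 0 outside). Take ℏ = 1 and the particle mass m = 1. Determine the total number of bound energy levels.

The dimensionless depth is z₀ = a√(2mU₀)/ℏ = 2.67 × √(13.94) = 9.969.
The even/odd transcendental equations gain one root per π/2 in z₀, giving N = 1 + ⌊2z₀/π⌋ = 1 + ⌊6.346⌋ = 7.

N = 7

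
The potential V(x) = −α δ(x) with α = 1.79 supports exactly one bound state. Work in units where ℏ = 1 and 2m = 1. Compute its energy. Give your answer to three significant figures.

E = -0.801

The bound state is ψ(x) = √κ e^{−κ|x|}. The derivative jump ψ'(0⁺) − ψ'(0⁻) = −(2mα/ℏ²)ψ(0) fixes κ = mα/ℏ² = 0.8950.
Then E = −ℏ²κ²/(2m) = −mα²/(2ℏ²) = -0.8010.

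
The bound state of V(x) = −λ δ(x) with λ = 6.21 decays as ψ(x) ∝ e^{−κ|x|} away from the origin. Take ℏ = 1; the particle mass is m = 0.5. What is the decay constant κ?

Integrating the TISE across x = 0 gives the cusp condition ψ'(0⁺) − ψ'(0⁻) = −(2mλ/ℏ²)ψ(0).
With ψ ∝ e^{−κ|x|} this yields −2κ = −2mλ/ℏ², so κ = mλ/ℏ² = 3.105.

κ = 3.11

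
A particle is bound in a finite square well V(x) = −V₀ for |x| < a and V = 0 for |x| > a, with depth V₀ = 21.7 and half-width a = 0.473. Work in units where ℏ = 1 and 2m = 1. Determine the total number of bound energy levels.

The dimensionless depth is z₀ = a√(2mV₀)/ℏ = 0.473 × √(21.70) = 2.203.
The even/odd transcendental equations gain one root per π/2 in z₀, giving N = 1 + ⌊2z₀/π⌋ = 1 + ⌊1.403⌋ = 2.

N = 2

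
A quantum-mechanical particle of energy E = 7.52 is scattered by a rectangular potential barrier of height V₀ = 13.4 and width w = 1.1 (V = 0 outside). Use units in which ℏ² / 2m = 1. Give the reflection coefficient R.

Since E < V₀ the interior solution is evanescent with decay constant κ = √(2m(V₀ − E))/ℏ = 2.425.
κw = 2.667, sinh(κw) = 7.166.
The exact tunnelling result is T⁻¹ = 1 + V₀² sinh²(κw) / [4E(V₀ − E)] = 53.14, so T = 0.0188.
R = 1 − T = 0.981.

R = 0.981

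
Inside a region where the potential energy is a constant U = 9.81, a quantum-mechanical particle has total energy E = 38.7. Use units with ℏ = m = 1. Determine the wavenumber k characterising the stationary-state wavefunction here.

k = 7.60

With E > U the solution is oscillatory, ψ ∝ e^{±ikx} with k = √(2m(E − U))/ℏ.
k = √(2 × 1 × 28.89) = 7.601.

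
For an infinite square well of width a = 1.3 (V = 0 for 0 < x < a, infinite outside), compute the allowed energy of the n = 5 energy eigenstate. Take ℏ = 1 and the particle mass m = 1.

The infinite-well eigenfunctions ψ_n = √(2/a) sin(nπx/a) vanish at both walls, giving E_n = n²π²ℏ²/(2ma²).
E_5 = 5² × π² / (2 × 1 × 1.3²) = 73.00.

E = 73.0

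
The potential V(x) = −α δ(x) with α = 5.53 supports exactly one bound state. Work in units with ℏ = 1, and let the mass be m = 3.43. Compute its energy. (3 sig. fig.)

The bound state is ψ(x) = √κ e^{−κ|x|}. The derivative jump ψ'(0⁺) − ψ'(0⁻) = −(2mα/ℏ²)ψ(0) fixes κ = mα/ℏ² = 18.97.
Then E = −ℏ²κ²/(2m) = −mα²/(2ℏ²) = -52.45.

E = -52.4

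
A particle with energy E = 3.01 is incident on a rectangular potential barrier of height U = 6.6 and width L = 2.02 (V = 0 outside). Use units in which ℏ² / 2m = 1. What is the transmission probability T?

Since E < U the interior solution is evanescent with decay constant κ = √(2m(U − E))/ℏ = 1.895.
κL = 3.827, sinh(κL) = 22.96.
The exact tunnelling result is T⁻¹ = 1 + U² sinh²(κL) / [4E(U − E)] = 532.2, so T = 0.00188.

T = 0.00188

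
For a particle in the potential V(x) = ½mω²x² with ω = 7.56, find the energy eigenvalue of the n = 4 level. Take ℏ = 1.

The oscillator eigenvalues are E_n = ℏω(n + ½), so E_4 = 7.56 × 4.5 = 34.02.

E = 34.0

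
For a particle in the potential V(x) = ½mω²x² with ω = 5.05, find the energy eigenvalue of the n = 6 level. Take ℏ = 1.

E = 32.8

Using E_n = (n + ½)ℏω: E_6 = 6.5 × 5.05 = 32.83.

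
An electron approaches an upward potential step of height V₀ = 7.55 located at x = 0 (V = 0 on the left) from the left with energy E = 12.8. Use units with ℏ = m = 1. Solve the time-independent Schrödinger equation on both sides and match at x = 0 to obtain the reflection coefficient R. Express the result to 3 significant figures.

R = 0.0480

On each side the TISE gives plane waves with k = √(2m(E − V))/ℏ: k₁ = √(2·1·12.8) = 5.060, k₂ = √(2·1·5.25) = 3.240.
Matching ψ and ψ′ at x = 0 gives r = (k₁ − k₂)/(k₁ + k₂), so R = r² = 0.04804 and T = 1 − R = 0.9520.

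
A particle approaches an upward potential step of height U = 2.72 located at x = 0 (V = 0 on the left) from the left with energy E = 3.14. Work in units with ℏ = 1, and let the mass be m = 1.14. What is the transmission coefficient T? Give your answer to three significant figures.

The wavenumbers are k₁ = √(2mE)/ℏ = 2.676 on the left and k₂ = √(2m(E − U))/ℏ = 0.9786 on the right.
Matching ψ and ψ′ at x = 0 gives r = (k₁ − k₂)/(k₁ + k₂), so R = r² = 0.2157 and T = 1 − R = 0.7843.

T = 0.784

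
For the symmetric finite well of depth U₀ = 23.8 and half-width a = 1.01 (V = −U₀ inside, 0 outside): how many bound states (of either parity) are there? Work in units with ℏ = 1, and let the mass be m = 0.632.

N = 4

Define the well-strength parameter z₀ = (a/ℏ)√(2mU₀) = 1.01 × √(2·0.632·23.8) = 5.540.
The even/odd transcendental equations gain one root per π/2 in z₀, giving N = 1 + ⌊2z₀/π⌋ = 1 + ⌊3.527⌋ = 4.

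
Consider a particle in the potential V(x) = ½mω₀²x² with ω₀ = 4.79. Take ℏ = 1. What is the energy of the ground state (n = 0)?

E = 2.40

The oscillator eigenvalues are E_n = ℏω₀(n + ½), so E_0 = 4.79 × 0.5 = 2.395.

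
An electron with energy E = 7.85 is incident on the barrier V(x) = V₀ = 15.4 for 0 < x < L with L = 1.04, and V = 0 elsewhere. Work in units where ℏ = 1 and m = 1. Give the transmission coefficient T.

E < V₀: inside the barrier ψ ∝ e^{±κx} with κ = √(2m(V₀ − E))/ℏ = 3.886.
κL = 4.041, sinh(κL) = 28.44.
Matching ψ, ψ′ at both faces gives T = [1 + V₀² sinh²(κL) / (4E(V₀ − E))]⁻¹ = 1/810.2 = 0.00123.

T = 0.00123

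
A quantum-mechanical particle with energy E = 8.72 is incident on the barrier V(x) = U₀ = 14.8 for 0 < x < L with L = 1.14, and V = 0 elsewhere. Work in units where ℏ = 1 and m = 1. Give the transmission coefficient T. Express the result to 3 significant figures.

E < U₀: inside the barrier ψ ∝ e^{±κx} with κ = √(2m(U₀ − E))/ℏ = 3.487.
κL = 3.975, sinh(κL) = 26.62.
Matching ψ, ψ′ at both faces gives T = [1 + U₀² sinh²(κL) / (4E(U₀ − E))]⁻¹ = 1/733.1 = 0.00136.

T = 0.00136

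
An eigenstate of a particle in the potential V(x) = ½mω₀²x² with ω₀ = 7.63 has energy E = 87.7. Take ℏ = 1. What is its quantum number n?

E_n = ℏω₀(n + ½) ⇒ n = E/(ℏω₀) − ½ = 87.7/7.63 − 0.5 = 10.994 → n = 11.

n = 11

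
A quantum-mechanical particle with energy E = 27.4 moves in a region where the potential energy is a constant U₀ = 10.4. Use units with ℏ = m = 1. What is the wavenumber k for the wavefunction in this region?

k = 5.83

With E > U₀ the solution is oscillatory, ψ ∝ e^{±ikx} with k = √(2m(E − U₀))/ℏ.
k = √(2 × 1 × 17) = 5.831.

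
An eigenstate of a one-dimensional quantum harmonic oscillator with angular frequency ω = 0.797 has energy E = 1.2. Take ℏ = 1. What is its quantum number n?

n = 1

Invert E_n = (n + ½)ℏω: n = E/ℏω − ½ = 1.006, so n = 1.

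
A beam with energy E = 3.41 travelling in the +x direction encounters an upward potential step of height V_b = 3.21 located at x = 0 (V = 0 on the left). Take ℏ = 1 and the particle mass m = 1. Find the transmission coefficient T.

T = 0.628

The wavenumbers are k₁ = √(2mE)/ℏ = 2.612 on the left and k₂ = √(2m(E − V_b))/ℏ = 0.6325 on the right.
Matching ψ and ψ′ at x = 0 gives r = (k₁ − k₂)/(k₁ + k₂), so R = r² = 0.3722 and T = 1 − R = 0.6278.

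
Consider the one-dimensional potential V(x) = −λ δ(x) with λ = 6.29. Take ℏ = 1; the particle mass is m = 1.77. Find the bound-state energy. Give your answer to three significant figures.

E = -35.0

For x ≠ 0 the bound state is ψ ∝ e^{−κ|x|}; integrating the TISE across the delta gives the cusp condition 2κ = 2mλ/ℏ², so κ = 11.13.
Then E = −ℏ²κ²/(2m) = −mλ²/(2ℏ²) = -35.01.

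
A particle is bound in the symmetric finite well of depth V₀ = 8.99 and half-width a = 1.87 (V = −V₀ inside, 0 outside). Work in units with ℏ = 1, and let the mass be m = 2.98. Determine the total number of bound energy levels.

N = 9

The dimensionless depth is z₀ = a√(2mV₀)/ℏ = 1.87 × √(53.58) = 13.69.
The even/odd transcendental equations gain one root per π/2 in z₀, giving N = 1 + ⌊2z₀/π⌋ = 1 + ⌊8.714⌋ = 9.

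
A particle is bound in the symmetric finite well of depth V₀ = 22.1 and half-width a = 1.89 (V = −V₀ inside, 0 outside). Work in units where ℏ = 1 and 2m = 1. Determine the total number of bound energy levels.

N = 6

The dimensionless depth is z₀ = a√(2mV₀)/ℏ = 1.89 × √(22.10) = 8.885.
A new bound state (alternating even/odd) appears each time z₀ passes a multiple of π/2, so N = ⌊2z₀/π⌋ + 1 = ⌊5.656⌋ + 1 = 6.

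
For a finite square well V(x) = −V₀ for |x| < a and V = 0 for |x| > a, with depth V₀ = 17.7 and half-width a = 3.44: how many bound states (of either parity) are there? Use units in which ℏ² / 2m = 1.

N = 10

The dimensionless depth is z₀ = a√(2mV₀)/ℏ = 3.44 × √(17.70) = 14.47.
The even/odd transcendental equations gain one root per π/2 in z₀, giving N = 1 + ⌊2z₀/π⌋ = 1 + ⌊9.214⌋ = 10.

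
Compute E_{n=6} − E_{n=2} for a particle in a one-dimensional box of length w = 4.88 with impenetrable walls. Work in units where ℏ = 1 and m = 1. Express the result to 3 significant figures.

E_n = n²π²ℏ²/(2mw²), so ΔE = (6² − 2²) π²ℏ²/(2mw²).
ΔE = 32 × π² / (2 × 1 × 4.88²) = 6.631.

ΔE = 6.63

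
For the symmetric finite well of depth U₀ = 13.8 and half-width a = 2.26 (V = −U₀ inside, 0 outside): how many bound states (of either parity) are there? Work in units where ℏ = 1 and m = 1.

N = 8

The dimensionless depth is z₀ = a√(2mU₀)/ℏ = 2.26 × √(27.60) = 11.87.
A new bound state (alternating even/odd) appears each time z₀ passes a multiple of π/2, so N = ⌊2z₀/π⌋ + 1 = ⌊7.559⌋ + 1 = 8.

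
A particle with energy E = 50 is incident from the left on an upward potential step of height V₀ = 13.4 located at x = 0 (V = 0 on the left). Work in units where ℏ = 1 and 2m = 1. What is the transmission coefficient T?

On each side the TISE gives plane waves with k = √(2m(E − V))/ℏ: k₁ = √(2·½·50) = 7.071, k₂ = √(2·½·36.6) = 6.050.
Matching ψ and ψ′ at x = 0 gives r = (k₁ − k₂)/(k₁ + k₂), so R = r² = 0.006058 and T = 1 − R = 0.9939.

T = 0.994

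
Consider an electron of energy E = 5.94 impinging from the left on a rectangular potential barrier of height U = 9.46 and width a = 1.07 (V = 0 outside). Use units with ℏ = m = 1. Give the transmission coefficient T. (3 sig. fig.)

Since E < U the interior solution is evanescent with decay constant κ = √(2m(U − E))/ℏ = 2.653.
κa = 2.839, sinh(κa) = 8.520.
The exact tunnelling result is T⁻¹ = 1 + U² sinh²(κa) / [4E(U − E)] = 78.68, so T = 0.0127.

T = 0.0127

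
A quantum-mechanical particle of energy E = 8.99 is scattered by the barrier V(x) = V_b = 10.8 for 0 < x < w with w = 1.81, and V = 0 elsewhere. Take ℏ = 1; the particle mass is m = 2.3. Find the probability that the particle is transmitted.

E < V_b: inside the barrier ψ ∝ e^{±κx} with κ = √(2m(V_b − E))/ℏ = 2.885.
κw = 5.223, sinh(κw) = 92.72.
The exact tunnelling result is T⁻¹ = 1 + V_b² sinh²(κw) / [4E(V_b − E)] = 15410, so T = 0.0000649.

T = 0.0000649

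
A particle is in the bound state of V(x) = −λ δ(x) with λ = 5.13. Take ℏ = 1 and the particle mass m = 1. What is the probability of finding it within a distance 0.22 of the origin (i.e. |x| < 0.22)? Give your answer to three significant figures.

P = 0.895

The normalised bound state is ψ = √κ e^{−κ|x|} with κ = mλ/ℏ² = 5.130.
P(|x| < d) = ∫_{−d}^{d} κ e^{−2κ|x|} dx = 1 − e^{−2κd} = 1 − e^{−2.257} = 0.8954.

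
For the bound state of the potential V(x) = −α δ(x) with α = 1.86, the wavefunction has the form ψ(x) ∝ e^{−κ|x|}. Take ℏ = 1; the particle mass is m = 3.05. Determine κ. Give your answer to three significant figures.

Integrate −(ℏ²/2m)ψ'' − αδ(x)ψ = Eψ from −ε to +ε: the ψ'' term gives ψ'(0⁺) − ψ'(0⁻) and the δ term gives −(2mα/ℏ²)ψ(0).
With ψ ∝ e^{−κ|x|} this yields −2κ = −2mα/ℏ², so κ = mα/ℏ² = 5.673.

κ = 5.67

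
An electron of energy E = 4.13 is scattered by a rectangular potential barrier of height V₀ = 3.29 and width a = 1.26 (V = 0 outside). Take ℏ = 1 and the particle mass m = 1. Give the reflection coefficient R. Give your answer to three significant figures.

R = 0.437

E > V₀: inside the barrier k₂ = √(2m(E − V₀))/ℏ = 1.296, k₂a = 1.633.
Matching at both interfaces gives T⁻¹ = 1 + V₀² sin²(k₂a) / [4E(E − V₀)] = 1.777, hence T = 0.563.
R = 1 − T = 0.437.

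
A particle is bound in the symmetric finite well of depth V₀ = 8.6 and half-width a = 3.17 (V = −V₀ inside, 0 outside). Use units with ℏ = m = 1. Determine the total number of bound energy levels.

N = 9

The dimensionless depth is z₀ = a√(2mV₀)/ℏ = 3.17 × √(17.20) = 13.15.
The even/odd transcendental equations gain one root per π/2 in z₀, giving N = 1 + ⌊2z₀/π⌋ = 1 + ⌊8.370⌋ = 9.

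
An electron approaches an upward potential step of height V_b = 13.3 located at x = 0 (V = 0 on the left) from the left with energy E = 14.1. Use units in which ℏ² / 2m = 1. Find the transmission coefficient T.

On each side the TISE gives plane waves with k = √(2m(E − V))/ℏ: k₁ = √(2·½·14.1) = 3.755, k₂ = √(2·½·0.8) = 0.8944.
Continuity of ψ and ψ′ at the step yields the reflection amplitude r = (k₁ − k₂)/(k₁ + k₂) = 0.6153; thus R = |r|² = 0.3785, T = 0.6215.

T = 0.621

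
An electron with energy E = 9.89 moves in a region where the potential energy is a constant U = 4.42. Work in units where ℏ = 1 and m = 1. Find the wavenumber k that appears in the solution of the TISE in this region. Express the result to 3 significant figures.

With E > U the solution is oscillatory, ψ ∝ e^{±ikx} with k = √(2m(E − U))/ℏ.
k = √(2 × 1 × 5.47) = 3.308.

k = 3.31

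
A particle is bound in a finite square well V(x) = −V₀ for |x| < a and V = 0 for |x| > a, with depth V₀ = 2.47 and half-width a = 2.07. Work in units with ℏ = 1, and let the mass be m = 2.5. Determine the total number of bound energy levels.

N = 5

The dimensionless depth is z₀ = a√(2mV₀)/ℏ = 2.07 × √(12.35) = 7.275.
The even/odd transcendental equations gain one root per π/2 in z₀, giving N = 1 + ⌊2z₀/π⌋ = 1 + ⌊4.631⌋ = 5.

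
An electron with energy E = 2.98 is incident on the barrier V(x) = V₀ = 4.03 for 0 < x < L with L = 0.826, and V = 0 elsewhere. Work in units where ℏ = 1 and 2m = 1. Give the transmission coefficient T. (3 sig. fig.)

E < V₀: inside the barrier ψ ∝ e^{±κx} with κ = √(2m(V₀ − E))/ℏ = 1.025.
κL = 0.8464, sinh(κL) = 0.9511.
Matching ψ, ψ′ at both faces gives T = [1 + V₀² sinh²(κL) / (4E(V₀ − E))]⁻¹ = 1/2.174 = 0.460.

T = 0.460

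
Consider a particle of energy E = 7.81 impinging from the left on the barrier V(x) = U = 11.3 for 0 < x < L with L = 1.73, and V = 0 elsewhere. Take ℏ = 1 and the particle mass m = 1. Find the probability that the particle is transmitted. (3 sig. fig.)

T = 0.000366

E < U: inside the barrier ψ ∝ e^{±κx} with κ = √(2m(U − E))/ℏ = 2.642.
κL = 4.571, sinh(κL) = 48.30.
Matching ψ, ψ′ at both faces gives T = [1 + U² sinh²(κL) / (4E(U − E))]⁻¹ = 1/2733 = 0.000366.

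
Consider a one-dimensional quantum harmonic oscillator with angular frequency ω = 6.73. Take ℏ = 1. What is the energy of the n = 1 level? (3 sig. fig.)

E = 10.1

Using E_n = (n + ½)ℏω: E_1 = 1.5 × 6.73 = 10.10.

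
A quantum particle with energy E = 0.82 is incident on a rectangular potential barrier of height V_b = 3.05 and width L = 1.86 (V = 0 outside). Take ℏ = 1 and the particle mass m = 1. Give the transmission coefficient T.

E < V_b: inside the barrier ψ ∝ e^{±κx} with κ = √(2m(V_b − E))/ℏ = 2.112.
κL = 3.928, sinh(κL) = 25.39.
The exact tunnelling result is T⁻¹ = 1 + V_b² sinh²(κL) / [4E(V_b − E)] = 821.2, so T = 0.00122.

T = 0.00122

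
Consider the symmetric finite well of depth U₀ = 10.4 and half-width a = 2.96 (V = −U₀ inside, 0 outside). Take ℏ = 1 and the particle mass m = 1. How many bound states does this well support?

The dimensionless depth is z₀ = a√(2mU₀)/ℏ = 2.96 × √(20.80) = 13.50.
A new bound state (alternating even/odd) appears each time z₀ passes a multiple of π/2, so N = ⌊2z₀/π⌋ + 1 = ⌊8.594⌋ + 1 = 9.

N = 9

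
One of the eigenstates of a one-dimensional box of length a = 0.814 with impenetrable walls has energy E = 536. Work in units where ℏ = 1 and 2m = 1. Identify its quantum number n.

n = 6

From E_n = n²π²ℏ²/(2ma²) invert to n = √(2ma²E)/(πℏ).
n = (0.814/π) × √(2 × 0.5 × 536) = 5.999 → n = 6.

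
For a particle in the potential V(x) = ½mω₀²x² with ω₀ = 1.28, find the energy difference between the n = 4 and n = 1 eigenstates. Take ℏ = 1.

ΔE = 3.84

E_n = ℏω₀(n + ½), so ΔE = (4 − 1) ℏω₀ = 3 × 1.28 = 3.840.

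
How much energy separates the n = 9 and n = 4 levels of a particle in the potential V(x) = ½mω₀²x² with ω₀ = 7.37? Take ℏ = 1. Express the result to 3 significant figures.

E_n = ℏω₀(n + ½), so ΔE = (9 − 4) ℏω₀ = 5 × 7.37 = 36.85.

ΔE = 36.9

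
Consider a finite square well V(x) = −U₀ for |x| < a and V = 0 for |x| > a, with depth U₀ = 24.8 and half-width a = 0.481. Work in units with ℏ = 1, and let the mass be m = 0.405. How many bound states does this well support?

N = 2

The dimensionless depth is z₀ = a√(2mU₀)/ℏ = 0.481 × √(20.09) = 2.156.
The even/odd transcendental equations gain one root per π/2 in z₀, giving N = 1 + ⌊2z₀/π⌋ = 1 + ⌊1.372⌋ = 2.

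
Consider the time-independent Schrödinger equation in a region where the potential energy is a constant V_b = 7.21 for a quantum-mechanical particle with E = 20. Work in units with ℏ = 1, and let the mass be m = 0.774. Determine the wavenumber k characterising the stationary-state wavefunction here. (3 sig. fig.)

k = 4.45

With E > V_b the solution is oscillatory, ψ ∝ e^{±ikx} with k = √(2m(E − V_b))/ℏ.
k = √(2 × 0.774 × 12.79) = 4.450.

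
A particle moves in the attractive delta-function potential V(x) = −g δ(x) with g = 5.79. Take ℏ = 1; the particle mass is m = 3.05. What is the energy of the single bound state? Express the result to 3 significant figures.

E = -51.1

The bound state is ψ(x) = √κ e^{−κ|x|}. The derivative jump ψ'(0⁺) − ψ'(0⁻) = −(2mg/ℏ²)ψ(0) fixes κ = mg/ℏ² = 17.66.
Then E = −ℏ²κ²/(2m) = −mg²/(2ℏ²) = -51.12.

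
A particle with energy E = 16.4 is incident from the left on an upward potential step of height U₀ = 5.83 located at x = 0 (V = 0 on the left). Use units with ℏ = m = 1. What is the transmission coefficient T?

T = 0.988

On each side the TISE gives plane waves with k = √(2m(E − V))/ℏ: k₁ = √(2·1·16.4) = 5.727, k₂ = √(2·1·10.57) = 4.598.
Continuity of ψ and ψ′ at the step yields the reflection amplitude r = (k₁ − k₂)/(k₁ + k₂) = 0.1094; thus R = |r|² = 0.01196, T = 0.9880.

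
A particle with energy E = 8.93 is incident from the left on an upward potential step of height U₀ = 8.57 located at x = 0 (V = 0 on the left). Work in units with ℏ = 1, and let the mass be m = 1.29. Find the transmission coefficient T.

T = 0.557

On each side the TISE gives plane waves with k = √(2m(E − V))/ℏ: k₁ = √(2·1.29·8.93) = 4.800, k₂ = √(2·1.29·0.36) = 0.9637.
Matching ψ and ψ′ at x = 0 gives r = (k₁ − k₂)/(k₁ + k₂), so R = r² = 0.4430 and T = 1 − R = 0.5570.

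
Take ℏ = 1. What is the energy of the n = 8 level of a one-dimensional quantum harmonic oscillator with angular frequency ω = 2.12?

E = 18.0

The oscillator eigenvalues are E_n = ℏω(n + ½), so E_8 = 2.12 × 8.5 = 18.02.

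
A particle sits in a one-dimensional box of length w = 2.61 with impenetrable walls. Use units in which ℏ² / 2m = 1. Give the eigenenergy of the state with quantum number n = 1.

E = 1.45

The infinite-well eigenfunctions ψ_n = √(2/w) sin(nπx/w) vanish at both walls, giving E_n = n²π²ℏ²/(2mw²).
E_1 = 1² × π² / (2 × 0.5 × 2.61²) = 1.449.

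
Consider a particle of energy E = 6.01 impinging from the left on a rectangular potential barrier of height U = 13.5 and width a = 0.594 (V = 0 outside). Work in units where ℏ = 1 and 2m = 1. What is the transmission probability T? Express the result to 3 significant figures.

E < U: inside the barrier ψ ∝ e^{±κx} with κ = √(2m(U − E))/ℏ = 2.737.
κa = 1.626, sinh(κa) = 2.442.
Matching ψ, ψ′ at both faces gives T = [1 + U² sinh²(κa) / (4E(U − E))]⁻¹ = 1/7.038 = 0.142.

T = 0.142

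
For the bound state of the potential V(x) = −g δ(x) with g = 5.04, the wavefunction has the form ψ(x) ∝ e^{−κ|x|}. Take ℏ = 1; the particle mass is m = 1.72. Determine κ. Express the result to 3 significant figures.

Integrate −(ℏ²/2m)ψ'' − gδ(x)ψ = Eψ from −ε to +ε: the ψ'' term gives ψ'(0⁺) − ψ'(0⁻) and the δ term gives −(2mg/ℏ²)ψ(0).
With ψ ∝ e^{−κ|x|} this yields −2κ = −2mg/ℏ², so κ = mg/ℏ² = 8.669.

κ = 8.67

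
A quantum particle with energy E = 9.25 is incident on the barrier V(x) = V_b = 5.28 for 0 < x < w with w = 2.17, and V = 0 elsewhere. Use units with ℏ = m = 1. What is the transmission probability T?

Above the barrier the interior wavenumber is k₂ = √(2m(E − V_b))/ℏ = 2.818, giving phase k₂w = 6.115.
T = [1 + V_b² sin²(k₂w) / (4E(E − V_b))]⁻¹ = 1/1.005 = 0.995.

T = 0.995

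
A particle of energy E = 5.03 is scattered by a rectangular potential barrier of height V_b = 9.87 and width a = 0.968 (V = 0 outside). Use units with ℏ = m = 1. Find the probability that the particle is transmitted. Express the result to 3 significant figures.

Since E < V_b the interior solution is evanescent with decay constant κ = √(2m(V_b − E))/ℏ = 3.111.
κa = 3.012, sinh(κa) = 10.14.
Matching ψ, ψ′ at both faces gives T = [1 + V_b² sinh²(κa) / (4E(V_b − E))]⁻¹ = 1/103.8 = 0.00964.

T = 0.00964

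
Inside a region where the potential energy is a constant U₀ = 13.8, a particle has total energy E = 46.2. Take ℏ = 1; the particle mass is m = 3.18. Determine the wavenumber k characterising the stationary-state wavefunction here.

k = 14.4

With E > U₀ the solution is oscillatory, ψ ∝ e^{±ikx} with k = √(2m(E − U₀))/ℏ.
k = √(2 × 3.18 × 32.4) = 14.35.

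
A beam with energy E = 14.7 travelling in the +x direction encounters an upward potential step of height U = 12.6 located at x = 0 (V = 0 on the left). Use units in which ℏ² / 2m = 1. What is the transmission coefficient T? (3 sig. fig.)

T = 0.796

The wavenumbers are k₁ = √(2mE)/ℏ = 3.834 on the left and k₂ = √(2m(E − U))/ℏ = 1.449 on the right.
Continuity of ψ and ψ′ at the step yields the reflection amplitude r = (k₁ − k₂)/(k₁ + k₂) = 0.4514; thus R = |r|² = 0.2038, T = 0.7962.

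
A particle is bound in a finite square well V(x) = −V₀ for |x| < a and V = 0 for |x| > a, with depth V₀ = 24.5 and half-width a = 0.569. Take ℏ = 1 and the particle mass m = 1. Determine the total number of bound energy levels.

N = 3

The dimensionless depth is z₀ = a√(2mV₀)/ℏ = 0.569 × √(49.00) = 3.983.
The even/odd transcendental equations gain one root per π/2 in z₀, giving N = 1 + ⌊2z₀/π⌋ = 1 + ⌊2.536⌋ = 3.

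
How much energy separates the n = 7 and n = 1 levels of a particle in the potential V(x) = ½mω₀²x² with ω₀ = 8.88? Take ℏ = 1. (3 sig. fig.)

E_n = ℏω₀(n + ½), so ΔE = (7 − 1) ℏω₀ = 6 × 8.88 = 53.28.

ΔE = 53.3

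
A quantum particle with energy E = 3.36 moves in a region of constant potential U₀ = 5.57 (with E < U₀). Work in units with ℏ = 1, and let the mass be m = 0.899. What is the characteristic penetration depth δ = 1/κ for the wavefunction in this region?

Since E < U₀ the TISE in this region is ψ'' = κ²ψ with κ = √(2m(U₀ − E))/ℏ.
κ = √(2 × 0.899 × 2.21) = 1.993. The penetration depth is δ = 1/κ = 0.502.

δ = 0.502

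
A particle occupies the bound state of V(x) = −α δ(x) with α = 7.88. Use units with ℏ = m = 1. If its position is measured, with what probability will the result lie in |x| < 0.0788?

P = 0.711

The normalised bound state is ψ = √κ e^{−κ|x|} with κ = mα/ℏ² = 7.880.
P(|x| < d) = ∫_{−d}^{d} κ e^{−2κ|x|} dx = 1 − e^{−2κd} = 1 − e^{−1.242} = 0.7112.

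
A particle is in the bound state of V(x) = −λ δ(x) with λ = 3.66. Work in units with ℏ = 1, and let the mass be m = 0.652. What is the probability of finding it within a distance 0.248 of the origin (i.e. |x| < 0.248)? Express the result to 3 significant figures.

P = 0.694

The normalised bound state is ψ = √κ e^{−κ|x|} with κ = mλ/ℏ² = 2.386.
P(|x| < d) = ∫_{−d}^{d} κ e^{−2κ|x|} dx = 1 − e^{−2κd} = 1 − e^{−1.184} = 0.6938.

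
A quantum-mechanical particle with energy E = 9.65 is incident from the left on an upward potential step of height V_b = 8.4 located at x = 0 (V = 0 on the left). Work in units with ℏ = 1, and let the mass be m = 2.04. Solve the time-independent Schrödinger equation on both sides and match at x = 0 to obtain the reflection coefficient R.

On each side the TISE gives plane waves with k = √(2m(E − V))/ℏ: k₁ = √(2·2.04·9.65) = 6.275, k₂ = √(2·2.04·1.25) = 2.258.
Matching ψ and ψ′ at x = 0 gives r = (k₁ − k₂)/(k₁ + k₂), so R = r² = 0.2215 and T = 1 − R = 0.7785.

R = 0.222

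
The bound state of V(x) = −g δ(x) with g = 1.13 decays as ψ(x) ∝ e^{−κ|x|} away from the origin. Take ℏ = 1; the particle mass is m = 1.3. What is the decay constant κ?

Integrate −(ℏ²/2m)ψ'' − gδ(x)ψ = Eψ from −ε to +ε: the ψ'' term gives ψ'(0⁺) − ψ'(0⁻) and the δ term gives −(2mg/ℏ²)ψ(0).
With ψ ∝ e^{−κ|x|} this yields −2κ = −2mg/ℏ², so κ = mg/ℏ² = 1.469.

κ = 1.47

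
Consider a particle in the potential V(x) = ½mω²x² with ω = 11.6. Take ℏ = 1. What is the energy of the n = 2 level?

Using E_n = (n + ½)ℏω: E_2 = 2.5 × 11.6 = 29.00.

E = 29.0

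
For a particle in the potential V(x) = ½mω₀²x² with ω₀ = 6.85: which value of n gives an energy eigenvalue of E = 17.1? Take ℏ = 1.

n = 2

Invert E_n = (n + ½)ℏω₀: n = E/ℏω₀ − ½ = 1.996, so n = 2.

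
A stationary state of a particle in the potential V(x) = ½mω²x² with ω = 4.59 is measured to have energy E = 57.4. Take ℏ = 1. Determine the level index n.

E_n = ℏω(n + ½) ⇒ n = E/(ℏω) − ½ = 57.4/4.59 − 0.5 = 12.005 → n = 12.

n = 12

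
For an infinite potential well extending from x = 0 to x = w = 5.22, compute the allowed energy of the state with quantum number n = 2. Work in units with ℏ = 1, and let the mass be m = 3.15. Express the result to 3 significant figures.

Requiring ψ(0) = ψ(w) = 0 quantises k = nπ/w, hence E_n = ℏ²k²/2m = n²π²ℏ²/(2mw²).
E_2 = 2² × π² / (2 × 3.15 × 5.22²) = 0.2300.

E = 0.230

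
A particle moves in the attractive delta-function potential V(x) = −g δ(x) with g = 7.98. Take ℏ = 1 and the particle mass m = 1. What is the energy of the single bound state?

E = -31.8

The bound state is ψ(x) = √κ e^{−κ|x|}. The derivative jump ψ'(0⁺) − ψ'(0⁻) = −(2mg/ℏ²)ψ(0) fixes κ = mg/ℏ² = 7.980.
Then E = −ℏ²κ²/(2m) = −mg²/(2ℏ²) = -31.84.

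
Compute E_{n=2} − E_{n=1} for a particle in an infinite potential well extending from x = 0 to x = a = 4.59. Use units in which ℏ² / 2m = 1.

ΔE = 1.41

E_n = n²π²ℏ²/(2ma²), so ΔE = (2² − 1²) π²ℏ²/(2ma²).
ΔE = 3 × π² / (2 × 0.5 × 4.59²) = 1.405.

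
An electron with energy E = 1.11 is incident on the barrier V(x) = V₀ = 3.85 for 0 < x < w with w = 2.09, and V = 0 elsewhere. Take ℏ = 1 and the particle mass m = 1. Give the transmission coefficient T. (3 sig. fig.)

E < V₀: inside the barrier ψ ∝ e^{±κx} with κ = √(2m(V₀ − E))/ℏ = 2.341.
κw = 4.893, sinh(κw) = 66.64.
The exact tunnelling result is T⁻¹ = 1 + V₀² sinh²(κw) / [4E(V₀ − E)] = 5412, so T = 0.000185.

T = 0.000185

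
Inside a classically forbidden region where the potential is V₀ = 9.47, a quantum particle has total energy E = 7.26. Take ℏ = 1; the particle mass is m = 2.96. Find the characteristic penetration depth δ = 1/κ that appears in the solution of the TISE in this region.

δ = 0.276

Since E < V₀ the TISE in this region is ψ'' = κ²ψ with κ = √(2m(V₀ − E))/ℏ.
κ = √(2 × 2.96 × 2.21) = 3.617. The penetration depth is δ = 1/κ = 0.276.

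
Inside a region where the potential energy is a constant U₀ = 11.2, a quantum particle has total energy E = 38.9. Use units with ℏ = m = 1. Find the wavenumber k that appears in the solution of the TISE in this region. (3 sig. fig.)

With E > U₀ the solution is oscillatory, ψ ∝ e^{±ikx} with k = √(2m(E − U₀))/ℏ.
k = √(2 × 1 × 27.7) = 7.443.

k = 7.44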